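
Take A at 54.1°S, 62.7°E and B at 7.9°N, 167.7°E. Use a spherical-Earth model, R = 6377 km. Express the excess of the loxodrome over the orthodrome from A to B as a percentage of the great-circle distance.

Great circle: σ = 1.8355 rad → d_gc = Rσ = 11705.2 km
Rhumb: Δφ = +1.0821, Δλ = +1.8326, Δψ = +1.2655, q = Δφ/Δψ = 0.8551 → d_rh = R√(Δφ²+q²Δλ²) = 12144.1 km
Excess = (12144.1 − 11705.2) / 11705.2 = 438.9 / 11705.2 = 3.7496% ≈ 3.7%

3.7%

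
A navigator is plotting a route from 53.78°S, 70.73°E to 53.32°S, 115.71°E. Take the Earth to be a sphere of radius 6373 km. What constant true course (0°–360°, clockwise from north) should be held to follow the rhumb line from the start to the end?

Meridional parts: M(φ₁)=-1.1177, M(φ₂)=-1.1041 → ΔM = +0.0135;  Δλ = +0.7850 rad
tan C = Δλ / ΔM = +58.0940 → C = 89.01°

89.0°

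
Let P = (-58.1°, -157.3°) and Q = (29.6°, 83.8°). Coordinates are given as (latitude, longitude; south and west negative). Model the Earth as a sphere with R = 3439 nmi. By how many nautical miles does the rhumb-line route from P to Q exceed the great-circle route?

253 nmi

Great circle: cos σ = sin φ₁ sin φ₂ + cos φ₁ cos φ₂ cos Δλ,  σ = 2.2671 rad → d_gc = 7796.6 nmi
Rhumb line: Δψ = +1.7937, q = Δφ/Δψ = 0.8533, d_rh = R√(Δφ²+q²Δλ²) = 8049.6 nmi
Excess = 8049.6 − 7796.6 = 253.0 ≈ 253 nmi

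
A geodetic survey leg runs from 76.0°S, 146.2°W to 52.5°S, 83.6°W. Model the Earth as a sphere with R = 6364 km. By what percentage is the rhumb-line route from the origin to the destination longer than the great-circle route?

Great circle: σ = 0.5780 rad → d_gc = Rσ = 3678.3 km
Rhumb: Δφ = +0.4102, Δλ = +1.0926, Δψ = +1.0169, q = Δφ/Δψ = 0.4033 → d_rh = R√(Δφ²+q²Δλ²) = 3831.2 km
Excess = (3831.2 − 3678.3) / 3678.3 = 152.9 / 3678.3 = 4.16% ≈ 4.2%

4.2%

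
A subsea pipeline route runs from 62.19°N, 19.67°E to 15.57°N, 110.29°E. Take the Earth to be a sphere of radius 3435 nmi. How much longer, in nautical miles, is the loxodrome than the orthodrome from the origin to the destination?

Great circle: cos σ = sin φ₁ sin φ₂ + cos φ₁ cos φ₂ cos Δλ,  σ = 1.3361 rad → d_gc = 4589.5 nmi
Rhumb line: Δψ = -1.1209, q = Δφ/Δψ = 0.7259, d_rh = R√(Δφ²+q²Δλ²) = 4833.7 nmi
Excess = 4833.7 − 4589.5 = 244.2 ≈ 244 nmi

244 nmi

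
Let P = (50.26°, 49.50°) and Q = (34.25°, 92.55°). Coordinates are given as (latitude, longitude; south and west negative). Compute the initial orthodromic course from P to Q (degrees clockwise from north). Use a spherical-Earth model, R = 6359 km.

N = sin Δλ·cos φ₂ = +0.5643;  D = cos φ₁ sin φ₂ − sin φ₁ cos φ₂ cos Δλ = -0.1047
initial course = atan2(N, D) = 100.51°

100.5°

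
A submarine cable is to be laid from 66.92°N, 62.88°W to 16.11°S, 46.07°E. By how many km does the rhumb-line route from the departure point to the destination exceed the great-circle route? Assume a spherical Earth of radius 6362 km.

679 km

Great circle: cos σ = sin φ₁ sin φ₂ + cos φ₁ cos φ₂ cos Δλ,  σ = 1.9580 rad → d_gc = 12456.6 km
Rhumb line: Δψ = -1.8737, q = Δφ/Δψ = 0.7734, d_rh = R√(Δφ²+q²Δλ²) = 13135.5 km
Excess = 13135.5 − 12456.6 = 678.9 ≈ 679 km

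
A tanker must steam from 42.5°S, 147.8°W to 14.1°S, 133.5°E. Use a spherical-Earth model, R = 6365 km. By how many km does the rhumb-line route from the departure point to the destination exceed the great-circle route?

Great circle: cos σ = sin φ₁ sin φ₂ + cos φ₁ cos φ₂ cos Δλ,  σ = 1.2612 rad → d_gc = 8027.4 km
Rhumb line: Δψ = +0.5723, q = Δφ/Δψ = 0.8660, d_rh = R√(Δφ²+q²Δλ²) = 8202.7 km
Excess = 8202.7 − 8027.4 = 175.3 ≈ 175 km

175 km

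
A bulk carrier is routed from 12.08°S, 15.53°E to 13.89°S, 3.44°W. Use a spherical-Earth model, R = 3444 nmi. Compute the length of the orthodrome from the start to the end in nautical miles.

Haversine: a = sin²(Δφ/2)+cos φ₁ cos φ₂ sin²(Δλ/2) = 0.02603;  σ = 2·atan2(√a,√(1−a))
σ = 18.568° → d = Rσ = 3444·0.32408 = 1116 nmi

1116 nmi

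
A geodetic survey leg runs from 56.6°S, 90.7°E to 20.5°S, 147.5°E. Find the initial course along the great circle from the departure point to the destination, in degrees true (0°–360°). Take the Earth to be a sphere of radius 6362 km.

73.3°

N = sin Δλ·cos φ₂ = +0.7838;  D = cos φ₁ sin φ₂ − sin φ₁ cos φ₂ cos Δλ = +0.2354
initial course = atan2(N, D) = 73.28°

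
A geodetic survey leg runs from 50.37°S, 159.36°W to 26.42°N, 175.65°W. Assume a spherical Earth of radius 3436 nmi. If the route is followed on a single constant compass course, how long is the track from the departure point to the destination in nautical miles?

Rhumb course C = atan2(Δλ, Δψ) with Δψ = ln[tan(π/4+φ₂/2)/tan(π/4+φ₁/2)] = +1.4992, Δλ = -0.2843 → C = 349.26°
d = R·|Δφ| / |cos C| = 3436·1.34024 / 0.98249 = 4687 nmi

4687 nmi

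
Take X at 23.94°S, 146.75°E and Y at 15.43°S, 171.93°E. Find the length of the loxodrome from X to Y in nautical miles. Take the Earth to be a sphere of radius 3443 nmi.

Rhumb course C = atan2(Δλ, Δψ) with Δψ = ln[tan(π/4+φ₂/2)/tan(π/4+φ₁/2)] = +0.1579, Δλ = +0.4395 → C = 70.23°
d = R·|Δφ| / |cos C| = 3443·0.14853 / 0.33819 = 1512 nmi

1512 nmi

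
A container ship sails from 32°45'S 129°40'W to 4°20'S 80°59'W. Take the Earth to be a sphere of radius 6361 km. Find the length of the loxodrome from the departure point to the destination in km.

5962 km

Δψ = ln[tan(π/4+φ₂/2)/tan(π/4+φ₁/2)] = +0.5298;  Δφ = +0.4960 rad,  Δλ = +0.8497 rad
q = Δφ/Δψ = 0.9361
d = R·√(Δφ² + q²Δλ²) = 6361·0.93734 = 5962 km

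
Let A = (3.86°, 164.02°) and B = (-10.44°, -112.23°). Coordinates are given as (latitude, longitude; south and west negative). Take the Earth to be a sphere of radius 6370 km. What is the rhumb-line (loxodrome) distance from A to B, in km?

9407 km

Δψ = ln[tan(π/4+φ₂/2)/tan(π/4+φ₁/2)] = -0.2506;  Δφ = -0.2496 rad,  Δλ = +1.4617 rad
q = Δφ/Δψ = 0.9957
d = R·√(Δφ² + q²Δλ²) = 6370·1.47673 = 9407 km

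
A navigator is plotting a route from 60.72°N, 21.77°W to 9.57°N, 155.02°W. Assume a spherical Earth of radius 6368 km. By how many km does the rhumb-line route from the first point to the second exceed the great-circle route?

Great circle: cos σ = sin φ₁ sin φ₂ + cos φ₁ cos φ₂ cos Δλ,  σ = 1.7573 rad → d_gc = 11190.5 km
Rhumb line: Δψ = -1.1746, q = Δφ/Δψ = 0.7601, d_rh = R√(Δφ²+q²Δλ²) = 12610.4 km
Excess = 12610.4 − 11190.5 = 1419.9 ≈ 1420 km

1420 km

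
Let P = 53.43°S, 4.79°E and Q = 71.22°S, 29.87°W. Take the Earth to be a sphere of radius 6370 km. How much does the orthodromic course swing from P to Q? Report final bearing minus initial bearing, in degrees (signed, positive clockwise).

+31.3°

At departure: θ₁ = atan2(sin Δλ cos φ₂, cos φ₁ sin φ₂ − sin φ₁ cos φ₂ cos Δλ) = 207.52°
At arrival: θ₂ = atan2(sin Δλ cos φ₁, −cos φ₂ sin φ₁ + sin φ₂ cos φ₁ cos Δλ) = 238.77°
Δθ = θ₂ − θ₁ = +31.3°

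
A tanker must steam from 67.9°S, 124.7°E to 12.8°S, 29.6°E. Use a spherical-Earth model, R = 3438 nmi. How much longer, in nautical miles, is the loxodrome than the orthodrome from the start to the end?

Great circle: cos σ = sin φ₁ sin φ₂ + cos φ₁ cos φ₂ cos Δλ,  σ = 1.3973 rad → d_gc = 4803.8 nmi
Rhumb line: Δψ = +1.4080, q = Δφ/Δψ = 0.6830, d_rh = R√(Δφ²+q²Δλ²) = 5111.0 nmi
Excess = 5111.0 − 4803.8 = 307.2 ≈ 307 nmi

307 nmi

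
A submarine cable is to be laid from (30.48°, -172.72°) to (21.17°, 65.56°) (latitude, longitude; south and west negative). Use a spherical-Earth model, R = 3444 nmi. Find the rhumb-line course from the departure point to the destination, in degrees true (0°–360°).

Δψ = ln[tan(π/4+φ₂/2)/tan(π/4+φ₁/2)] = -0.1808
Δλ = -2.1244 rad (taken the short way round)
course = atan2(Δλ, Δψ) = 265.14°

265.1°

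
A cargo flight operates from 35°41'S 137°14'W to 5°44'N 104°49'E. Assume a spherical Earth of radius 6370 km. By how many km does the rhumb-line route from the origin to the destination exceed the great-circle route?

Great circle: cos σ = sin φ₁ sin φ₂ + cos φ₁ cos φ₂ cos Δλ,  σ = 2.0231 rad → d_gc = 12887.4 km
Rhumb line: Δψ = +0.7677, q = Δφ/Δψ = 0.9416, d_rh = R√(Δφ²+q²Δλ²) = 13178.2 km
Excess = 13178.2 − 12887.4 = 290.8 ≈ 291 km

291 km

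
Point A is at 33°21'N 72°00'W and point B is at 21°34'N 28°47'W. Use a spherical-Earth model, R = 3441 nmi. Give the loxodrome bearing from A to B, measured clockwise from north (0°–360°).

Δψ = ln[tan(π/4+φ₂/2)/tan(π/4+φ₁/2)] = -0.2324
Δλ = +0.7543 rad (taken the short way round)
course = atan2(Δλ, Δψ) = 107.12°

107.1°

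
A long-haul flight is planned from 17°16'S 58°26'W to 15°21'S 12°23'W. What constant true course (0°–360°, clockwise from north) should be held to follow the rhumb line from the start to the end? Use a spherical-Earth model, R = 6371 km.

Δψ = ln[tan(π/4+φ₂/2)/tan(π/4+φ₁/2)] = +0.0349
Δλ = +0.8037 rad (taken the short way round)
course = atan2(Δλ, Δψ) = 87.52°

87.5°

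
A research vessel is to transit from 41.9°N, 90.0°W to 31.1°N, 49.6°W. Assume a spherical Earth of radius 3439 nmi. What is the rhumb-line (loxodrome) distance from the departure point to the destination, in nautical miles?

2048 nmi

Rhumb course C = atan2(Δλ, Δψ) with Δψ = ln[tan(π/4+φ₂/2)/tan(π/4+φ₁/2)] = -0.2352, Δλ = +0.7051 → C = 108.45°
d = R·|Δφ| / |cos C| = 3439·0.18850 / 0.31645 = 2048 nmi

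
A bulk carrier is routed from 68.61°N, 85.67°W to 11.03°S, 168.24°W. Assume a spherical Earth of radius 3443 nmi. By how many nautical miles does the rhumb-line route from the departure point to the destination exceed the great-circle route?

190 nmi

Great circle: cos σ = sin φ₁ sin φ₂ + cos φ₁ cos φ₂ cos Δλ,  σ = 1.7030 rad → d_gc = 5863.5 nmi
Rhumb line: Δψ = -1.8605, q = Δφ/Δψ = 0.7471, d_rh = R√(Δφ²+q²Δλ²) = 6053.5 nmi
Excess = 6053.5 − 5863.5 = 190.0 ≈ 190 nmi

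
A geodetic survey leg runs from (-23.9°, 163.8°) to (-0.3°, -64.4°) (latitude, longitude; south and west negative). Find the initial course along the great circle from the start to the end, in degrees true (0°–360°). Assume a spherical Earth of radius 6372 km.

110.2°

N = sin Δλ·cos φ₂ = +0.7455;  D = cos φ₁ sin φ₂ − sin φ₁ cos φ₂ cos Δλ = -0.2748
initial course = atan2(N, D) = 110.24°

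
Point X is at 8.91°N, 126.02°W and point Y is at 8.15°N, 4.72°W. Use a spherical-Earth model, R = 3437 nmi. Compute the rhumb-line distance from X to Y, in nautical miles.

7196 nmi

Δψ = ln[tan(π/4+φ₂/2)/tan(π/4+φ₁/2)] = -0.0134;  Δφ = -0.0133 rad,  Δλ = +2.1171 rad
q = Δφ/Δψ = 0.9889
d = R·√(Δφ² + q²Δλ²) = 3437·2.09369 = 7196 nmi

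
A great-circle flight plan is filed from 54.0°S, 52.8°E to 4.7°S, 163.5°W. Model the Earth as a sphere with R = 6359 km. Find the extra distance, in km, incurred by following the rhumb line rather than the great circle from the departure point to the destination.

Great circle: cos σ = sin φ₁ sin φ₂ + cos φ₁ cos φ₂ cos Δλ,  σ = 1.9887 rad → d_gc = 12646.0 km
Rhumb line: Δψ = +1.0421, q = Δφ/Δψ = 0.8257, d_rh = R√(Δφ²+q²Δλ²) = 14260.6 km
Excess = 14260.6 − 12646.0 = 1614.6 ≈ 1615 km

1615 km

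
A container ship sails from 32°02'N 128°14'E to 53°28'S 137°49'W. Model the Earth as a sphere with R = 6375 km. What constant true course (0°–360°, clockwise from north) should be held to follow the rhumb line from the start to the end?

136.0°

Δψ = ln[tan(π/4+φ₂/2)/tan(π/4+φ₁/2)] = -1.6992
Δλ = +1.6397 rad (taken the short way round)
course = atan2(Δλ, Δψ) = 136.02°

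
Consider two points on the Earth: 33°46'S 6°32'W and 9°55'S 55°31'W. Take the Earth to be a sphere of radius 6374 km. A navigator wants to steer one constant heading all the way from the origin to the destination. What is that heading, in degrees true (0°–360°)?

297.9°

Δψ = ln[tan(π/4+φ₂/2)/tan(π/4+φ₁/2)] = +0.4528
Δλ = -0.8549 rad (taken the short way round)
course = atan2(Δλ, Δψ) = 297.91°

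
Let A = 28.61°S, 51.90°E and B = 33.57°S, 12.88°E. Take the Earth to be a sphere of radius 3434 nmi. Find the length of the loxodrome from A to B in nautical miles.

2024 nmi

Rhumb course C = atan2(Δλ, Δψ) with Δψ = ln[tan(π/4+φ₂/2)/tan(π/4+φ₁/2)] = -0.1011, Δλ = -0.6810 → C = 261.55°
d = R·|Δφ| / |cos C| = 3434·0.08657 / 0.14690 = 2024 nmi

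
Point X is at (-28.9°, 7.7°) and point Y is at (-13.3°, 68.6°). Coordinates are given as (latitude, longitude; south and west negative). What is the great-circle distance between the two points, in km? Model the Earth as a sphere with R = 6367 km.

cos σ = sin φ₁ sin φ₂ + cos φ₁ cos φ₂ cos Δλ
      = sin(-28.90°)sin(-13.30°) + cos(-28.90°)cos(-13.30°)cos(60.90°) = 0.5255
σ = 58.296° → d = Rσ = 6367·1.01746 = 6478 km

6478 km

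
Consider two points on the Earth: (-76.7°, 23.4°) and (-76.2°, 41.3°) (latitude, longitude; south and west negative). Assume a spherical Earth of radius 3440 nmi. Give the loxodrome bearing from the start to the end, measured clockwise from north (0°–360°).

Meridional parts: M(φ₁)=-2.1491, M(φ₂)=-2.1119 → ΔM = +0.0373;  Δλ = +0.3124 rad
tan C = Δλ / ΔM = +8.3868 → C = 83.20°

83.2°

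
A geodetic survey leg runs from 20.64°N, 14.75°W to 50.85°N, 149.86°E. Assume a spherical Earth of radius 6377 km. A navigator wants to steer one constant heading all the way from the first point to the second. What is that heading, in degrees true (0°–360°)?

Meridional parts: M(φ₁)=+0.3683, M(φ₂)=+1.0340 → ΔM = +0.6657;  Δλ = +2.8730 rad
tan C = Δλ / ΔM = +4.3159 → C = 76.95°

77.0°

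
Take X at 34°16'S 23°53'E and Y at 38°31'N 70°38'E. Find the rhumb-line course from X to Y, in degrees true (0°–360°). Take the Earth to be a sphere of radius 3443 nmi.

Meridional parts: M(φ₁)=-0.6373, M(φ₂)=+0.7295 → ΔM = +1.3668;  Δλ = +0.8159 rad
tan C = Δλ / ΔM = +0.5970 → C = 30.84°

30.8°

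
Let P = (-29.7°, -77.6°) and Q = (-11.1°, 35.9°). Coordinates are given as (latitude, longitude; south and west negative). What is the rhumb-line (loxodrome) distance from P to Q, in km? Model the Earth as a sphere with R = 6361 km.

11924 km

Δψ = ln[tan(π/4+φ₂/2)/tan(π/4+φ₁/2)] = +0.3483;  Δφ = +0.3246 rad,  Δλ = +1.9809 rad
q = Δφ/Δψ = 0.9320
d = R·√(Δφ² + q²Δλ²) = 6361·1.87458 = 11924 km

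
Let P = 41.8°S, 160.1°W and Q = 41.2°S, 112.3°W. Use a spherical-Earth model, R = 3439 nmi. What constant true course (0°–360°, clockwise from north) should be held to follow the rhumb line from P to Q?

Meridional parts: M(φ₁)=-0.8045, M(φ₂)=-0.7905 → ΔM = +0.0140;  Δλ = +0.8343 rad
tan C = Δλ / ΔM = +59.6661 → C = 89.04°

89.0°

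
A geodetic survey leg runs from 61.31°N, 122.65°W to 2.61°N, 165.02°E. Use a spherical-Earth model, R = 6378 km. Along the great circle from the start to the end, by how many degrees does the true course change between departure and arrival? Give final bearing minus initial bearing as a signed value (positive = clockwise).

-47.9°

At departure: θ₁ = atan2(sin Δλ cos φ₂, cos φ₁ sin φ₂ − sin φ₁ cos φ₂ cos Δλ) = 255.61°
At arrival: θ₂ = atan2(sin Δλ cos φ₁, −cos φ₂ sin φ₁ + sin φ₂ cos φ₁ cos Δλ) = 207.74°
Δθ = θ₂ − θ₁ = -47.9°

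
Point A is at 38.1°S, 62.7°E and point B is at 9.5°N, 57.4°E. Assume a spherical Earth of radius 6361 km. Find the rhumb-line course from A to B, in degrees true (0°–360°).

Δψ = ln[tan(π/4+φ₂/2)/tan(π/4+φ₁/2)] = +0.8868
Δλ = -0.0925 rad (taken the short way round)
course = atan2(Δλ, Δψ) = 354.04°

354.0°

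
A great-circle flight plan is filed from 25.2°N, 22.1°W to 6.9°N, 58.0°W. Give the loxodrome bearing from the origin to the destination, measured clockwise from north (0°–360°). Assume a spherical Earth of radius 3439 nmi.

241.9°

Δψ = ln[tan(π/4+φ₂/2)/tan(π/4+φ₁/2)] = -0.3340
Δλ = -0.6266 rad (taken the short way round)
course = atan2(Δλ, Δψ) = 241.94°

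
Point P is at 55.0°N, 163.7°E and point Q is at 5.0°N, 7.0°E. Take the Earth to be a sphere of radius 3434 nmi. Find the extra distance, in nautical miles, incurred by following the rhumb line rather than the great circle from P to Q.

Great circle: cos σ = sin φ₁ sin φ₂ + cos φ₁ cos φ₂ cos Δλ,  σ = 2.0414 rad → d_gc = 7010.1 nmi
Rhumb line: Δψ = -1.0669, q = Δφ/Δψ = 0.8180, d_rh = R√(Δφ²+q²Δλ²) = 8246.0 nmi
Excess = 8246.0 − 7010.1 = 1235.9 ≈ 1236 nmi

1236 nmi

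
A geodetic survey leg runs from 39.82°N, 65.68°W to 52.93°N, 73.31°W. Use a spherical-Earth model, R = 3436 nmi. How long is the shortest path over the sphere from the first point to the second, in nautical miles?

846 nmi

Haversine: a = sin²(Δφ/2)+cos φ₁ cos φ₂ sin²(Δλ/2) = 0.01508;  σ = 2·atan2(√a,√(1−a))
σ = 14.108° → d = Rσ = 3436·0.24623 = 846 nmi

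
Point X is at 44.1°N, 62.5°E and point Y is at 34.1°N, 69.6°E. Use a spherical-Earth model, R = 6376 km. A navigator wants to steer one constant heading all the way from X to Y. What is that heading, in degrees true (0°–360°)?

151.2°

Δψ = ln[tan(π/4+φ₂/2)/tan(π/4+φ₁/2)] = -0.2256
Δλ = +0.1239 rad (taken the short way round)
course = atan2(Δλ, Δψ) = 151.22°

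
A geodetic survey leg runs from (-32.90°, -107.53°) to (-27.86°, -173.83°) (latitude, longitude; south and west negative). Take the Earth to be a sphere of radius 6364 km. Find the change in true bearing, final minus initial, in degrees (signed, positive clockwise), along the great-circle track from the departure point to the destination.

+36.6°

Initial bearing θ₁ = atan2(sin Δλ cos φ₂, cos φ₁ sin φ₂ − sin φ₁ cos φ₂ cos Δλ) = 256.17°
Final bearing θ₂ = (initial bearing from the destination back to the start) + 180° = 292.76°
Δθ = θ₂ − θ₁ = +36.6°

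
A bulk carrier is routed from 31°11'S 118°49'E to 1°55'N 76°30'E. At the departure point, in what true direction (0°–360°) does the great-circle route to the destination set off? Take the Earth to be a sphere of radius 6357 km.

301.4°

θ = atan2( sin Δλ·cos φ₂ ,  cos φ₁ sin φ₂ − sin φ₁ cos φ₂ cos Δλ )
  = atan2(-0.6729, +0.4113) = 301.43°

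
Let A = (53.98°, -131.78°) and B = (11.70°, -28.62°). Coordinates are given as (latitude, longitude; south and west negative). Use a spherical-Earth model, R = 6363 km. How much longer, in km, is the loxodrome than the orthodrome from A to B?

552 km

Great circle: cos σ = sin φ₁ sin φ₂ + cos φ₁ cos φ₂ cos Δλ,  σ = 1.5379 rad → d_gc = 9785.5 km
Rhumb line: Δψ = -0.9179, q = Δφ/Δψ = 0.8039, d_rh = R√(Δφ²+q²Δλ²) = 10337.6 km
Excess = 10337.6 − 9785.5 = 552.1 ≈ 552 km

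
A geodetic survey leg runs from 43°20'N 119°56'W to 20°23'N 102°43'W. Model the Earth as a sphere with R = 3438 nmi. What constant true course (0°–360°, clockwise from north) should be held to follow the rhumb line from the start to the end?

Meridional parts: M(φ₁)=+0.8408, M(φ₂)=+0.3635 → ΔM = -0.4773;  Δλ = +0.3005 rad
tan C = Δλ / ΔM = -0.6295 → C = 147.81°

147.8°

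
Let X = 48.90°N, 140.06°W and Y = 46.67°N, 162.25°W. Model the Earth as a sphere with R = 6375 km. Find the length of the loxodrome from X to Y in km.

Rhumb course C = atan2(Δλ, Δψ) with Δψ = ln[tan(π/4+φ₂/2)/tan(π/4+φ₁/2)] = -0.0579, Δλ = -0.3873 → C = 261.49°
d = R·|Δφ| / |cos C| = 6375·0.03892 / 0.14795 = 1677 km

1677 km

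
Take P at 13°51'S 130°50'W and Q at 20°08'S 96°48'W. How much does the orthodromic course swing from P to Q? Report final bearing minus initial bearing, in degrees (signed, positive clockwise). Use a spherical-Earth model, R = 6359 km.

Initial bearing θ₁ = atan2(sin Δλ cos φ₂, cos φ₁ sin φ₂ − sin φ₁ cos φ₂ cos Δλ) = 105.72°
Final bearing θ₂ = (initial bearing from the destination back to the start) + 180° = 95.49°
Δθ = θ₂ − θ₁ = -10.2°

-10.2°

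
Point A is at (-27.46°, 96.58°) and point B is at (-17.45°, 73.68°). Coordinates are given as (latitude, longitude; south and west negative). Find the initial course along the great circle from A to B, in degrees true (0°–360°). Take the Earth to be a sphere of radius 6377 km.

290.5°

θ = atan2( sin Δλ·cos φ₂ ,  cos φ₁ sin φ₂ − sin φ₁ cos φ₂ cos Δλ )
  = atan2(-0.3712, +0.1391) = 290.55°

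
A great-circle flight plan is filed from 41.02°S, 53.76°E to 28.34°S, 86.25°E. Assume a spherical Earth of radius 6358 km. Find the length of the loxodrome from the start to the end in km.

3271 km

Δψ = ln[tan(π/4+φ₂/2)/tan(π/4+φ₁/2)] = +0.2702;  Δφ = +0.2213 rad,  Δλ = +0.5671 rad
q = Δφ/Δψ = 0.8190
d = R·√(Δφ² + q²Δλ²) = 6358·0.51448 = 3271 km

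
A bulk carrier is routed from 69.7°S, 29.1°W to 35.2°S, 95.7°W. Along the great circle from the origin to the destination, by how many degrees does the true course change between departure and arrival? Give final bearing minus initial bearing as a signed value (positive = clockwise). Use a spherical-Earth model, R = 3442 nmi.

At departure: θ₁ = atan2(sin Δλ cos φ₂, cos φ₁ sin φ₂ − sin φ₁ cos φ₂ cos Δλ) = 277.92°
At arrival: θ₂ = atan2(sin Δλ cos φ₁, −cos φ₂ sin φ₁ + sin φ₂ cos φ₁ cos Δλ) = 335.13°
Δθ = θ₂ − θ₁ = +57.2°

+57.2°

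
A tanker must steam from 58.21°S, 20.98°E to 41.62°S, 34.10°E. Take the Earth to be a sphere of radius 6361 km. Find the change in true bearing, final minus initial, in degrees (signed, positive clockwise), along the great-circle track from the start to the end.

At departure: θ₁ = atan2(sin Δλ cos φ₂, cos φ₁ sin φ₂ − sin φ₁ cos φ₂ cos Δλ) = 32.25°
At arrival: θ₂ = atan2(sin Δλ cos φ₁, −cos φ₂ sin φ₁ + sin φ₂ cos φ₁ cos Δλ) = 22.09°
Δθ = θ₂ − θ₁ = -10.2°

-10.2°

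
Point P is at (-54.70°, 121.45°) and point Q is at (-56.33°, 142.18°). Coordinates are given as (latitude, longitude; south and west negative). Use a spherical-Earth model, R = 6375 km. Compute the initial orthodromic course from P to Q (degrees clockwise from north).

θ = atan2( sin Δλ·cos φ₂ ,  cos φ₁ sin φ₂ − sin φ₁ cos φ₂ cos Δλ )
  = atan2(+0.1962, -0.0577) = 106.40°

106.4°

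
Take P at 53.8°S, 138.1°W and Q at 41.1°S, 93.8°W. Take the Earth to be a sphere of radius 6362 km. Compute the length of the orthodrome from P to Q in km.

Haversine: a = sin²(Δφ/2)+cos φ₁ cos φ₂ sin²(Δλ/2) = 0.07550;  σ = 2·atan2(√a,√(1−a))
σ = 31.897° → d = Rσ = 6362·0.55670 = 3542 km

3542 km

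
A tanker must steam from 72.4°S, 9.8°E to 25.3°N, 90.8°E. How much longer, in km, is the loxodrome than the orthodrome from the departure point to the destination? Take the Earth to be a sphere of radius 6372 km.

333 km

Great circle: cos σ = sin φ₁ sin φ₂ + cos φ₁ cos φ₂ cos Δλ,  σ = 1.9440 rad → d_gc = 12387.1 km
Rhumb line: Δψ = +2.3222, q = Δφ/Δψ = 0.7343, d_rh = R√(Δφ²+q²Δλ²) = 12720.5 km
Excess = 12720.5 − 12387.1 = 333.4 ≈ 333 km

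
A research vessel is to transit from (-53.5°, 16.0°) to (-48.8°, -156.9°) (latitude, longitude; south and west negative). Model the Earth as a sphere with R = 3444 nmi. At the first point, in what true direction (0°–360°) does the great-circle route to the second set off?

N = sin Δλ·cos φ₂ = -0.0814;  D = cos φ₁ sin φ₂ − sin φ₁ cos φ₂ cos Δλ = -0.9730
initial course = atan2(N, D) = 184.78°

184.8°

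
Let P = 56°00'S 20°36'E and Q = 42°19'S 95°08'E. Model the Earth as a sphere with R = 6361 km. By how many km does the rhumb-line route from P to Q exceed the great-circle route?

240 km

Great circle: cos σ = sin φ₁ sin φ₂ + cos φ₁ cos φ₂ cos Δλ,  σ = 0.8387 rad → d_gc = 5335.24 km
Rhumb line: Δψ = +0.3684, q = Δφ/Δψ = 0.6482, d_rh = R√(Δφ²+q²Δλ²) = 5574.75 km
Excess = 5574.75 − 5335.24 = 239.51 ≈ 240 km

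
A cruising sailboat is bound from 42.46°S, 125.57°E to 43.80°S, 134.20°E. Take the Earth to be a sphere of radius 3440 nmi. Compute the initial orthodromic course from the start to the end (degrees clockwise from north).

θ = atan2( sin Δλ·cos φ₂ ,  cos φ₁ sin φ₂ − sin φ₁ cos φ₂ cos Δλ )
  = atan2(+0.1083, -0.0289) = 104.94°

104.9°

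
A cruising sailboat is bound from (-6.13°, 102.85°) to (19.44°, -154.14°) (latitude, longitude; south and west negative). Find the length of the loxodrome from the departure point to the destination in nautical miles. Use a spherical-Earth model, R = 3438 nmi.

Rhumb course C = atan2(Δλ, Δψ) with Δψ = ln[tan(π/4+φ₂/2)/tan(π/4+φ₁/2)] = +0.4532, Δλ = +1.7979 → C = 75.85°
d = R·|Δφ| / |cos C| = 3438·0.44628 / 0.24443 = 6277 nmi

6277 nmi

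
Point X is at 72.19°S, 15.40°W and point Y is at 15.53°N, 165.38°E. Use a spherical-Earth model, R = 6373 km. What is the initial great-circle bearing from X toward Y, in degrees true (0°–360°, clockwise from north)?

180.9°

θ = atan2( sin Δλ·cos φ₂ ,  cos φ₁ sin φ₂ − sin φ₁ cos φ₂ cos Δλ )
  = atan2(-0.0131, -0.8353) = 180.90°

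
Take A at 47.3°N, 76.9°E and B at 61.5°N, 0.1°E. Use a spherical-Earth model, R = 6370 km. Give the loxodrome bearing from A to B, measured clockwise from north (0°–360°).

287.8°

Δψ = ln[tan(π/4+φ₂/2)/tan(π/4+φ₁/2)] = +0.4312
Δλ = -1.3404 rad (taken the short way round)
course = atan2(Δλ, Δψ) = 287.83°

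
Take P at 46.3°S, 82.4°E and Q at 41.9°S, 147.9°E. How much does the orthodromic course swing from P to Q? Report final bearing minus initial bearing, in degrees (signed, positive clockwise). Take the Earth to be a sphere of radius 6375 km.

At departure: θ₁ = atan2(sin Δλ cos φ₂, cos φ₁ sin φ₂ − sin φ₁ cos φ₂ cos Δλ) = 109.38°
At arrival: θ₂ = atan2(sin Δλ cos φ₁, −cos φ₂ sin φ₁ + sin φ₂ cos φ₁ cos Δλ) = 61.12°
Δθ = θ₂ − θ₁ = -48.3°

-48.3°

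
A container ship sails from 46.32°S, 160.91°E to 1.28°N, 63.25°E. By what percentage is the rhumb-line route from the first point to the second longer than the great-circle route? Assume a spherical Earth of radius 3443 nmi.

Great circle: σ = 1.6792 rad → d_gc = Rσ = 5781.5 nmi
Rhumb: Δφ = +0.8308, Δλ = -1.7045, Δψ = +0.9367, q = Δφ/Δψ = 0.8869 → d_rh = R√(Δφ²+q²Δλ²) = 5939.2 nmi
Excess = (5939.2 − 5781.5) / 5781.5 = 157.7 / 5781.5 = 2.73% ≈ 2.7%

2.7%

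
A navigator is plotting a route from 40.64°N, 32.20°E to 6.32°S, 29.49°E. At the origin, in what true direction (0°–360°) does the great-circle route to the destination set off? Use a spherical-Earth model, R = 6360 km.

θ = atan2( sin Δλ·cos φ₂ ,  cos φ₁ sin φ₂ − sin φ₁ cos φ₂ cos Δλ )
  = atan2(-0.0470, -0.7302) = 183.68°

183.7°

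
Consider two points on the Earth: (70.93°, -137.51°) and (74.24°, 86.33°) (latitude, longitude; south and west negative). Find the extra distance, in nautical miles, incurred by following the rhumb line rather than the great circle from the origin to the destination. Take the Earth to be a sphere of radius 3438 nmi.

510 nmi

Great circle: cos σ = sin φ₁ sin φ₂ + cos φ₁ cos φ₂ cos Δλ,  σ = 0.5631 rad → d_gc = 1936.1 nmi
Rhumb line: Δψ = +0.1936, q = Δφ/Δψ = 0.2984, d_rh = R√(Δφ²+q²Δλ²) = 2446.1 nmi
Excess = 2446.1 − 1936.1 = 510.0 ≈ 510 nmi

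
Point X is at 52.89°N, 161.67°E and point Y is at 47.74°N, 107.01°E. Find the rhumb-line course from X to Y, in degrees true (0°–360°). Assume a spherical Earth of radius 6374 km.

261.6°

Δψ = ln[tan(π/4+φ₂/2)/tan(π/4+φ₁/2)] = -0.1409
Δλ = -0.9540 rad (taken the short way round)
course = atan2(Δλ, Δψ) = 261.60°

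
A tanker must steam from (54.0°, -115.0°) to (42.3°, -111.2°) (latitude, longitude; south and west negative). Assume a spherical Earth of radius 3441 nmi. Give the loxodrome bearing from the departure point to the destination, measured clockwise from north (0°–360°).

167.8°

Meridional parts: M(φ₁)=+1.1242, M(φ₂)=+0.8162 → ΔM = -0.3079;  Δλ = +0.0663 rad
tan C = Δλ / ΔM = -0.2154 → C = 167.85°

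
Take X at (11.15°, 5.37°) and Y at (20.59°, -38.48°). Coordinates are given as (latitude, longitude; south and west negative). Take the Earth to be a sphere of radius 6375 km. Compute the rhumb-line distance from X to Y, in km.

4803 km

Δψ = ln[tan(π/4+φ₂/2)/tan(π/4+φ₁/2)] = +0.1715;  Δφ = +0.1648 rad,  Δλ = -0.7653 rad
q = Δφ/Δψ = 0.9606
d = R·√(Δφ² + q²Δλ²) = 6375·0.75342 = 4803 km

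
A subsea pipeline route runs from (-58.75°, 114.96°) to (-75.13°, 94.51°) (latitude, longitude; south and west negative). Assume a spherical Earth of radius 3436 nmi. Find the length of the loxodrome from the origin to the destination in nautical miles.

1085 nmi

Δψ = ln[tan(π/4+φ₂/2)/tan(π/4+φ₁/2)] = -0.7623;  Δφ = -0.2859 rad,  Δλ = -0.3569 rad
q = Δφ/Δψ = 0.3750
d = R·√(Δφ² + q²Δλ²) = 3436·0.31567 = 1085 nmi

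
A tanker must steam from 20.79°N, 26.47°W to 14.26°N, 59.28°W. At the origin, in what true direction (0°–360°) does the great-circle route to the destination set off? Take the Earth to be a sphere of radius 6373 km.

263.6°

N = sin Δλ·cos φ₂ = -0.5252;  D = cos φ₁ sin φ₂ − sin φ₁ cos φ₂ cos Δλ = -0.0588
initial course = atan2(N, D) = 263.61°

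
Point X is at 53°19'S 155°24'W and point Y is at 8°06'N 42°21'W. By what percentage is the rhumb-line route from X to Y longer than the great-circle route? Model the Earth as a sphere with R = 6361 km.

Great circle: σ = 1.9226 rad → d_gc = Rσ = 12229.5 km
Rhumb: Δφ = +1.0719, Δλ = +1.9731, Δψ = +1.2459, q = Δφ/Δψ = 0.8604 → d_rh = R√(Δφ²+q²Δλ²) = 12770.9 km
Excess = (12770.9 − 12229.5) / 12229.5 = 541.4 / 12229.5 = 4.43% ≈ 4.4%

4.4%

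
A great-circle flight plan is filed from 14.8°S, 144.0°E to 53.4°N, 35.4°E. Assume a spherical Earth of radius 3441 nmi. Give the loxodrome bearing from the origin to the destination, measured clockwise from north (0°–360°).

305.8°

Δψ = ln[tan(π/4+φ₂/2)/tan(π/4+φ₁/2)] = +1.3677
Δλ = -1.8954 rad (taken the short way round)
course = atan2(Δλ, Δψ) = 305.81°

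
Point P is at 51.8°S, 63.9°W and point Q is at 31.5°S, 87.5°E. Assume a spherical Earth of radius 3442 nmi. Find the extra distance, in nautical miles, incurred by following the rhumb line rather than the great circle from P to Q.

Great circle: cos σ = sin φ₁ sin φ₂ + cos φ₁ cos φ₂ cos Δλ,  σ = 1.6232 rad → d_gc = 5586.9 nmi
Rhumb line: Δψ = +0.4807, q = Δφ/Δψ = 0.7370, d_rh = R√(Δφ²+q²Δλ²) = 6813.2 nmi
Excess = 6813.2 − 5586.9 = 1226.3 ≈ 1226 nmi

1226 nmi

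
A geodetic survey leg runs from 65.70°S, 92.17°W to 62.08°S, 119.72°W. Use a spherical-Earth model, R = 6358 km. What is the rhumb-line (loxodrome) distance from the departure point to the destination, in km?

1402 km

Rhumb course C = atan2(Δλ, Δψ) with Δψ = ln[tan(π/4+φ₂/2)/tan(π/4+φ₁/2)] = +0.1438, Δλ = -0.4808 → C = 286.65°
d = R·|Δφ| / |cos C| = 6358·0.06318 / 0.28650 = 1402 km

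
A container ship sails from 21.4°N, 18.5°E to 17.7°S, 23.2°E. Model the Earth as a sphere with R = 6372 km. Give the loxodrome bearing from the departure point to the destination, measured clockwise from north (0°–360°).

Meridional parts: M(φ₁)=+0.3825, M(φ₂)=-0.3140 → ΔM = -0.6965;  Δλ = +0.0820 rad
tan C = Δλ / ΔM = -0.1178 → C = 173.28°

173.3°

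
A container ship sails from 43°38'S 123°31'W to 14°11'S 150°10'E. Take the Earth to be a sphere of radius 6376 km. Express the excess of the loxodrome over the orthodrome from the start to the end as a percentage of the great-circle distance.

2.8%

Great circle: σ = 1.3550 rad → d_gc = Rσ = 8639.3 km
Rhumb: Δφ = +0.5140, Δλ = -1.5065, Δψ = +0.5979, q = Δφ/Δψ = 0.8596 → d_rh = R√(Δφ²+q²Δλ²) = 8883.9 km
Excess = (8883.9 − 8639.3) / 8639.3 = 244.6 / 8639.3 = 2.83% ≈ 2.8%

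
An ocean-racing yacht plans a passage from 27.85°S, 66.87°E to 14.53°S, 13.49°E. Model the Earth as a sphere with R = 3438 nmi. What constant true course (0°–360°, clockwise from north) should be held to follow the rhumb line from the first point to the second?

285.0°

Δψ = ln[tan(π/4+φ₂/2)/tan(π/4+φ₁/2)] = +0.2501
Δλ = -0.9317 rad (taken the short way round)
course = atan2(Δλ, Δψ) = 285.02°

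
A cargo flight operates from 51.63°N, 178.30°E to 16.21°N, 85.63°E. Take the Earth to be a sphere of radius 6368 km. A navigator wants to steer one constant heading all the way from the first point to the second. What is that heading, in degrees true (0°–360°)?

244.6°

Meridional parts: M(φ₁)=+1.0557, M(φ₂)=+0.2868 → ΔM = -0.7689;  Δλ = -1.6174 rad
tan C = Δλ / ΔM = +2.1034 → C = 244.57°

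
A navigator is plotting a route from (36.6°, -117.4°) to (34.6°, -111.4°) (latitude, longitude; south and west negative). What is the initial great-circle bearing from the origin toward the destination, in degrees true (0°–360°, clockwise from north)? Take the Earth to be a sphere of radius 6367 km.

110.5°

θ = atan2( sin Δλ·cos φ₂ ,  cos φ₁ sin φ₂ − sin φ₁ cos φ₂ cos Δλ )
  = atan2(+0.0860, -0.0322) = 110.52°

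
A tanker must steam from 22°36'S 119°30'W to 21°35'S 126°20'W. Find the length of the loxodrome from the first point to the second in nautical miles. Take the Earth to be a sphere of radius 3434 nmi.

Δψ = ln[tan(π/4+φ₂/2)/tan(π/4+φ₁/2)] = +0.0192;  Δφ = +0.0177 rad,  Δλ = -0.1193 rad
q = Δφ/Δψ = 0.9266
d = R·√(Δφ² + q²Δλ²) = 3434·0.11192 = 384 nmi

384 nmi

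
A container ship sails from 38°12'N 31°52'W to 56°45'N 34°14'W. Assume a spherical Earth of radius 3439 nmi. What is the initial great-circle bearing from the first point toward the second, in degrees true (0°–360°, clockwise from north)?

355.9°

θ = atan2( sin Δλ·cos φ₂ ,  cos φ₁ sin φ₂ − sin φ₁ cos φ₂ cos Δλ )
  = atan2(-0.0226, +0.3184) = 355.93°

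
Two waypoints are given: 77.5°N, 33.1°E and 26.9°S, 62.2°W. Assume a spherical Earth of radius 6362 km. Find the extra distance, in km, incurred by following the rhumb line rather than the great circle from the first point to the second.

Great circle: cos σ = sin φ₁ sin φ₂ + cos φ₁ cos φ₂ cos Δλ,  σ = 2.0483 rad → d_gc = 13031.1 km
Rhumb line: Δψ = -2.6994, q = Δφ/Δψ = 0.6750, d_rh = R√(Δφ²+q²Δλ²) = 13616.3 km
Excess = 13616.3 − 13031.1 = 585.2 ≈ 585 km

585 km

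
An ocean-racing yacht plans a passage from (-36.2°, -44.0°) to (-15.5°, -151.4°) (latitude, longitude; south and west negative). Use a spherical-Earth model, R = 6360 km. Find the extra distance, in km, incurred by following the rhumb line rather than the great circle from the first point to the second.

Great circle: cos σ = sin φ₁ sin φ₂ + cos φ₁ cos φ₂ cos Δλ,  σ = 1.6456 rad → d_gc = 10465.8 km
Rhumb line: Δψ = +0.4047, q = Δφ/Δψ = 0.8927, d_rh = R√(Δφ²+q²Δλ²) = 10887.7 km
Excess = 10887.7 − 10465.8 = 421.9 ≈ 422 km

422 km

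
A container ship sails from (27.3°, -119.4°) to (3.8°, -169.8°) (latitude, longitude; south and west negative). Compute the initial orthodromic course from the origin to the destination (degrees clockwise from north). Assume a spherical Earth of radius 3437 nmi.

253.2°

N = sin Δλ·cos φ₂ = -0.7688;  D = cos φ₁ sin φ₂ − sin φ₁ cos φ₂ cos Δλ = -0.2328
initial course = atan2(N, D) = 253.15°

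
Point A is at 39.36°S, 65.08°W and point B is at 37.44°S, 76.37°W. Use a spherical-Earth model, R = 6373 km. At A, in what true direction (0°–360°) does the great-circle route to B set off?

N = sin Δλ·cos φ₂ = -0.1554;  D = cos φ₁ sin φ₂ − sin φ₁ cos φ₂ cos Δλ = +0.0238
initial course = atan2(N, D) = 278.69°

278.7°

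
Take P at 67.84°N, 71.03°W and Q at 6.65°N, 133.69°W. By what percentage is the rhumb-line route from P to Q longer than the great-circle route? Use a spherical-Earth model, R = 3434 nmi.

Great circle: σ = 1.2877 rad → d_gc = Rσ = 4422.0 nmi
Rhumb: Δφ = -1.0680, Δλ = -1.0936, Δψ = -1.5142, q = Δφ/Δψ = 0.7053 → d_rh = R√(Δφ²+q²Δλ²) = 4523.9 nmi
Excess = (4523.9 − 4422.0) / 4422.0 = 101.9 / 4422.0 = 2.30% ≈ 2.3%

2.3%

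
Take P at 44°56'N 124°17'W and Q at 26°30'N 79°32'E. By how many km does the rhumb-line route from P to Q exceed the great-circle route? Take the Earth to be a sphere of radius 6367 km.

2411 km

Great circle: cos σ = sin φ₁ sin φ₂ + cos φ₁ cos φ₂ cos Δλ,  σ = 1.8384 rad → d_gc = 11705.3 km
Rhumb line: Δψ = -0.3998, q = Δφ/Δψ = 0.8047, d_rh = R√(Δφ²+q²Δλ²) = 14116.3 km
Excess = 14116.3 − 11705.3 = 2411.0 ≈ 2411 km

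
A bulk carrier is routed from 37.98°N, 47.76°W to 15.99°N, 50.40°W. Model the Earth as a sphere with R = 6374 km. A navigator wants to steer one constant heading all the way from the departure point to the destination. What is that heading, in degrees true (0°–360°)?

186.0°

Δψ = ln[tan(π/4+φ₂/2)/tan(π/4+φ₁/2)] = -0.4348
Δλ = -0.0461 rad (taken the short way round)
course = atan2(Δλ, Δψ) = 186.05°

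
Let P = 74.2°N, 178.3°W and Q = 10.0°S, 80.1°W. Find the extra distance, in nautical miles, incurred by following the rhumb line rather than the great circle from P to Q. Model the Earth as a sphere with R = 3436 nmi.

Great circle: cos σ = sin φ₁ sin φ₂ + cos φ₁ cos φ₂ cos Δλ,  σ = 1.7776 rad → d_gc = 6107.8 nmi
Rhumb line: Δψ = -2.1504, q = Δφ/Δψ = 0.6834, d_rh = R√(Δφ²+q²Δλ²) = 6457.0 nmi
Excess = 6457.0 − 6107.8 = 349.2 ≈ 349 nmi

349 nmi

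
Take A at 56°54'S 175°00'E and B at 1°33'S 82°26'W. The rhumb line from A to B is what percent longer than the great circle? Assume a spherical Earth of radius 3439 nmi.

4.9%

Great circle: σ = 1.6671 rad → d_gc = Rσ = 5733.0 nmi
Rhumb: Δφ = +0.9660, Δλ = +1.7901, Δψ = +1.1864, q = Δφ/Δψ = 0.8142 → d_rh = R√(Δφ²+q²Δλ²) = 6013.7 nmi
Excess = (6013.7 − 5733.0) / 5733.0 = 280.7 / 5733.0 = 4.90% ≈ 4.9%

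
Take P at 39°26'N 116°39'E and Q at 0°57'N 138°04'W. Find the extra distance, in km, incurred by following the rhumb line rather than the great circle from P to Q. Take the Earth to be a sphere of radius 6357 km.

Great circle: cos σ = sin φ₁ sin φ₂ + cos φ₁ cos φ₂ cos Δλ,  σ = 1.7650 rad → d_gc = 11220.4 km
Rhumb line: Δψ = -0.7335, q = Δφ/Δψ = 0.9157, d_rh = R√(Δφ²+q²Δλ²) = 11517.5 km
Excess = 11517.5 − 11220.4 = 297.1 ≈ 297 km

297 km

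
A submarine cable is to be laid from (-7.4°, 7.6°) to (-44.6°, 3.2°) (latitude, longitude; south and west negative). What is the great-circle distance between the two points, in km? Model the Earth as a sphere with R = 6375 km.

cos σ = sin φ₁ sin φ₂ + cos φ₁ cos φ₂ cos Δλ
      = sin(-7.40°)sin(-44.60°) + cos(-7.40°)cos(-44.60°)cos(-4.40°) = 0.7944
σ = 37.397° → d = Rσ = 6375·0.65270 = 4161 km

4161 km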